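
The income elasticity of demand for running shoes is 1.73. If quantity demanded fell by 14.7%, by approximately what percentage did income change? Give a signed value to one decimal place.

-8.5

%ΔQ ≈ E × %ΔI ⇒ %ΔI = %ΔQ / E = (-14.7%)/(1.73) ≈ -8.5%.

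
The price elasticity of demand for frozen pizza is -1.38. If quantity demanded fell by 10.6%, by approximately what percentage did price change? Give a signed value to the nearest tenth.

%ΔQ ≈ E × %ΔP ⇒ %ΔP = %ΔQ / E = (-10.6%)/(-1.38) ≈ 7.7%.

7.7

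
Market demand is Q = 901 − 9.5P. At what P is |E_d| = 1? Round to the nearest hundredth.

47.42

For linear demand Q = a − bP, E = −bP/(a − bP). |E| = 1 ⇒ bP = a − bP ⇒ P = a/(2b).
P = 901/(2·9.5) ≈ 47.42.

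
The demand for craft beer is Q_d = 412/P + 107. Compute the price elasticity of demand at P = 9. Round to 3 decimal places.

-0.300

At P = 9, Q_d = 152.7778.
dQ_d/dP = −412/P² = −5.0864.
Point elasticity E = (dQ_d/dP)·(P/Q_d) = -5.0864 × 9/152.7778 ≈ -0.300.
|E| < 1, so demand is inelastic at this price.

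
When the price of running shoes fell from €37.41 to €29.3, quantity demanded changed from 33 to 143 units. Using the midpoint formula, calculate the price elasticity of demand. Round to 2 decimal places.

-5.14

%Δq = (143 − 33)/[(33 + 143)/2] = 110/88 ≈ 1.2500.
%ΔP = (29.3 − 37.41)/[(37.41 + 29.3)/2] = -8.11/33.355 ≈ -0.2431.
Arc elasticity E = %Δq/%ΔP ≈ 1.2500/-0.2431 ≈ -5.14.
|E| > 1: demand is elastic over this range.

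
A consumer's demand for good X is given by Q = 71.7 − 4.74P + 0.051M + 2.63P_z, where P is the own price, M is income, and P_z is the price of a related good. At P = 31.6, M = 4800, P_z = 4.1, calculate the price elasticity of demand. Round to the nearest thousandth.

-0.844

First evaluate Q: 71.7 − 4.74(31.6) + 0.051(4800) + 2.63(4.1) = 71.7 − 149.784 + 244.8 + 10.783 = 177.499.
∂Q/∂P = −4.74, so E_p = (−4.74)·(31.6/177.499) ≈ -0.844.
|E_p| < 1: demand is inelastic.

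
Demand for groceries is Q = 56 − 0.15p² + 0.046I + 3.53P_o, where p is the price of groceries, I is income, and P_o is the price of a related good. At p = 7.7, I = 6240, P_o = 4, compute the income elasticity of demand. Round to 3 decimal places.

Q = 56 − 0.15(7.7)² + 0.046(6240) + 3.53(4) = 56 − 8.8935 + 287.04 + 14.12 = 348.2665.
∂Q/∂I = +0.046, so E_I = 0.046·(6240/348.2665) ≈ 0.824.
E_I ∈ (0,1): normal good (necessity).

0.824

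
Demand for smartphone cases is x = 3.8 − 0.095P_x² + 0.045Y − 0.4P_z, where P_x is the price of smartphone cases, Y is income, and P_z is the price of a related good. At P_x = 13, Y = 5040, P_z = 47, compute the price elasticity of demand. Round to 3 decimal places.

-0.164

x = 3.8 − 0.095(13)² + 0.045(5040) − 0.4(47) = 3.8 − 16.055 + 226.8 − 18.8 = 195.745.
∂x/∂P_x = −2·0.095·P_x = -2.47, so E_p = -2.47·(13/195.745) ≈ -0.164.
|E_p| < 1: demand is inelastic.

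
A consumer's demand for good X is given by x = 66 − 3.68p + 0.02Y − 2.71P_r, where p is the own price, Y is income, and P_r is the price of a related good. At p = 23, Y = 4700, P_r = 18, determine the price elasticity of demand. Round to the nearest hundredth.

x = 66 − 3.68(23) + 0.02(4700) − 2.71(18) = 66 − 84.64 + 94 − 48.78 = 26.58.
∂x/∂p = −3.68, so E_p = (−3.68)·(23/26.58) ≈ -3.18.
|E_p| > 1: demand is elastic.

-3.18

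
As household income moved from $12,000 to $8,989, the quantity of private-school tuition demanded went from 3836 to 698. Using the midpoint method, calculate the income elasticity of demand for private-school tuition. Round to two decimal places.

%ΔQ = (698 − 3836)/[(3836+698)/2] = -3138/2267 ≈ -1.3842.
%ΔI = (8,989 − 12,000)/[(12,000+8,989)/2] = -3011/10494.5 ≈ -0.2869.
E_I = %ΔQ/%ΔI ≈ 4.82.
E_I > 1: normal good (luxury).

4.82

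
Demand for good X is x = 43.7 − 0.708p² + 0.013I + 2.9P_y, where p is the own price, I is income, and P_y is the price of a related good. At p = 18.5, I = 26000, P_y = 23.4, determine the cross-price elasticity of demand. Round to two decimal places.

Evaluating quantity at (p, I, P_y) gives x = 43.7 − 0.708(18.5)² + 0.013(26000) + 2.9(23.4) = 43.7 − 242.313 + 338 + 67.86 = 207.247.
∂x/∂P_y = +2.9, so E_xy = 2.9·(23.4/207.247) ≈ 0.33.
E_xy > 0: the goods are substitutes.

0.33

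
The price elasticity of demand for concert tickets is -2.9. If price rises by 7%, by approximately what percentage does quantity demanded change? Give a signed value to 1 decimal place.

%ΔQ ≈ E × %ΔP = (-2.9) × (7%) = -20.3%.

-20.3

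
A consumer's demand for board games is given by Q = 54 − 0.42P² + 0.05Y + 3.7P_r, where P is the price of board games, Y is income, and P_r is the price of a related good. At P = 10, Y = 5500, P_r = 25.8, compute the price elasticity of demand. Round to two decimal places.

First evaluate Q: 54 − 0.42(10)² + 0.05(5500) + 3.7(25.8) = 54 − 42 + 275 + 95.46 = 382.46.
∂Q/∂P = −2·0.42·P = -8.4, so E_p = -8.4·(10/382.46) ≈ -0.22.
|E_p| < 1: demand is inelastic.

-0.22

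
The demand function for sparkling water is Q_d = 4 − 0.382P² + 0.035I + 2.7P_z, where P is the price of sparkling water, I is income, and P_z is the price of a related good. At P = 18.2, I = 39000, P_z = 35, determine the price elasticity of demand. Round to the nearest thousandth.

-0.189

Evaluating quantity at (P, I, P_z) gives Q_d = 4 − 0.382(18.2)² + 0.035(39000) + 2.7(35) = 4 − 126.5337 + 1365 + 94.5 = 1336.9663.
∂Q_d/∂P = −2·0.382·P = -13.9048, so E_p = -13.9048·(18.2/1336.9663) ≈ -0.189.
|E_p| < 1: demand is inelastic.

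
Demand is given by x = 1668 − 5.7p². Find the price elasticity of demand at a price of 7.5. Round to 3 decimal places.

At p = 7.5, x = 1347.375.
dx/dp = −2·5.7·p = −85.5.
Point elasticity E = (dx/dp)·(p/x) = -85.5 × 7.5/1347.375 ≈ -0.476.
|E| < 1, so demand is inelastic at this price.

-0.476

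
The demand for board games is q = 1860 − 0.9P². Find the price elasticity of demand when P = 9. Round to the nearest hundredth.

-0.08

At P = 9, q = 1787.1.
dq/dP = −2·0.9·P = −16.2.
Point elasticity E = (dq/dP)·(P/q) = -16.2 × 9/1787.1 ≈ -0.08.
|E| < 1, so demand is inelastic at this price.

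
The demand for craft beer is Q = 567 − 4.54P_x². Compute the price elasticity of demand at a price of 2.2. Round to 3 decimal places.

At P_x = 2.2, Q = 545.0264.
dQ/dP_x = −2·4.54·P_x = −19.976.
Point elasticity E = (dQ/dP_x)·(P_x/Q) = -19.976 × 2.2/545.0264 ≈ -0.081.
|E| < 1, so demand is inelastic at this price.

-0.081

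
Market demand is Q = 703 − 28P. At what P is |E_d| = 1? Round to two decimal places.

12.55

For linear demand Q = a − bP, E = −bP/(a − bP). |E| = 1 ⇒ bP = a − bP ⇒ P = a/(2b).
P = 703/(2·28) ≈ 12.55.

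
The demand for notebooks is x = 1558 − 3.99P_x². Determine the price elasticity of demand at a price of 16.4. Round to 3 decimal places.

At P_x = 16.4, x = 484.8496.
dx/dP_x = −2·3.99·P_x = −130.872.
Point elasticity E = (dx/dP_x)·(P_x/x) = -130.872 × 16.4/484.8496 ≈ -4.427.
|E| > 1, so demand is elastic at this price.

-4.427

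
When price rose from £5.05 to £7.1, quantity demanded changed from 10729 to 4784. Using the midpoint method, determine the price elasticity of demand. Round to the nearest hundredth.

-2.27

%ΔQ = (4784 − 10729)/[(10729 + 4784)/2] = -5945/7756.5 ≈ -0.7665.
%Δp = (7.1 − 5.05)/[(5.05 + 7.1)/2] = 2.05/6.075 ≈ 0.3374.
Arc elasticity E = %ΔQ/%Δp ≈ -0.7665/0.3374 ≈ -2.27.
|E| > 1: demand is elastic over this range.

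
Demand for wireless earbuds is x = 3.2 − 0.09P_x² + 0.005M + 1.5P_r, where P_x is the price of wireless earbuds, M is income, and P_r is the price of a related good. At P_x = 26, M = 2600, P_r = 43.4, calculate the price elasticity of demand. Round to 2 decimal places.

-5.95

Substituting, x = 3.2 − 0.09(26)² + 0.005(2600) + 1.5(43.4) = 3.2 − 60.84 + 13 + 65.1 = 20.46.
∂x/∂P_x = −2·0.09·P_x = -4.68, so E_p = -4.68·(26/20.46) ≈ -5.95.
|E_p| > 1: demand is elastic.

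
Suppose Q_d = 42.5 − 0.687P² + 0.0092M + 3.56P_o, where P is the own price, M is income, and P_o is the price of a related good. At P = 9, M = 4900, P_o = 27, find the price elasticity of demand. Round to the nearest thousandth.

-0.869

At the given point, Q_d = 42.5 − 0.687(9)² + 0.0092(4900) + 3.56(27) = 42.5 − 55.647 + 45.08 + 96.12 = 128.053.
∂Q_d/∂P = −2·0.687·P = -12.366, so E_p = -12.366·(9/128.053) ≈ -0.869.
|E_p| < 1: demand is inelastic.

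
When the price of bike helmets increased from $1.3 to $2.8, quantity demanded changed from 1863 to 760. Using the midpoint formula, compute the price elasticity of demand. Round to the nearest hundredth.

%ΔQ = (760 − 1863)/[(1863 + 760)/2] = -1103/1311.5 ≈ -0.8410.
%Δp = (2.8 − 1.3)/[(1.3 + 2.8)/2] = 1.5/2.05 ≈ 0.7317.
Arc elasticity E = %ΔQ/%Δp ≈ -0.8410/0.7317 ≈ -1.15.
|E| > 1: demand is elastic over this range.

-1.15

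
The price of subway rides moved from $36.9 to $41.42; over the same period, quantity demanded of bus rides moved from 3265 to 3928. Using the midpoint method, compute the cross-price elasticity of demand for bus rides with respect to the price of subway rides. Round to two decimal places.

1.60

%ΔQ_x = (3928 − 3265)/[(3265+3928)/2] = 663/3596.5 ≈ 0.1843.
%ΔP_y = (41.42 − 36.9)/[(36.9+41.42)/2] ≈ 0.1154.
E_xy = 0.1843/0.1154 ≈ 1.60.
E_xy > 0, so bus rides and subway rides are substitutes.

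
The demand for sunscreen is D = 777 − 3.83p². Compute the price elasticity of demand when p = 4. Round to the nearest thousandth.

-0.171

At p = 4, D = 715.72.
dD/dp = −2·3.83·p = −30.64.
Point elasticity E = (dD/dp)·(p/D) = -30.64 × 4/715.72 ≈ -0.171.
|E| < 1, so demand is inelastic at this price.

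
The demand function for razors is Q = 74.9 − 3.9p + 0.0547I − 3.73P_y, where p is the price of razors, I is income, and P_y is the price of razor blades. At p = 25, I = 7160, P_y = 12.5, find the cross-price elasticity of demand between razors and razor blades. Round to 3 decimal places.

Evaluating quantity at (p, I, P_y) gives Q = 74.9 − 3.9(25) + 0.0547(7160) − 3.73(12.5) = 74.9 − 97.5 + 391.652 − 46.625 = 322.427.
∂Q/∂P_y = −3.73, so E_xy = -3.73·(12.5/322.427) ≈ -0.145.
E_xy < 0: the goods are complements.

-0.145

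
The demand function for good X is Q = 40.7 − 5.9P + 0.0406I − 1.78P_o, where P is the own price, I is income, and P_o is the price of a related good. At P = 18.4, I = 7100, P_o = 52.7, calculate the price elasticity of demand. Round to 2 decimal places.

-0.86

Q = 40.7 − 5.9(18.4) + 0.0406(7100) − 1.78(52.7) = 40.7 − 108.56 + 288.26 − 93.806 = 126.594.
∂Q/∂P = −5.9, so E_p = (−5.9)·(18.4/126.594) ≈ -0.86.
|E_p| < 1: demand is inelastic.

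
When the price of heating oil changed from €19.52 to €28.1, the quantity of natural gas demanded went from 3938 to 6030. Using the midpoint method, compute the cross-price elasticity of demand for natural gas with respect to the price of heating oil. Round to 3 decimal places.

%ΔQ_x = (6030 − 3938)/[(3938+6030)/2] = 2092/4984 ≈ 0.4197.
%ΔP_y = (28.1 − 19.52)/[(19.52+28.1)/2] ≈ 0.3604.
E_xy = 0.4197/0.3604 ≈ 1.165.
E_xy > 0, so natural gas and heating oil are substitutes.

1.165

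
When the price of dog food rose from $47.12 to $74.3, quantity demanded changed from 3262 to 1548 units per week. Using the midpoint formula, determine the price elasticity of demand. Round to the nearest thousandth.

-1.592

%Δq = (1548 − 3262)/[(3262 + 1548)/2] = -1714/2405 ≈ -0.7127.
%ΔP = (74.3 − 47.12)/[(47.12 + 74.3)/2] = 27.18/60.71 ≈ 0.4477.
Arc elasticity E = %Δq/%ΔP ≈ -0.7127/0.4477 ≈ -1.592.
|E| > 1: demand is elastic over this range.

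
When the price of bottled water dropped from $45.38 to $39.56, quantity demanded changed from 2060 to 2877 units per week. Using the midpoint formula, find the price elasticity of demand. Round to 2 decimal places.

-2.42

%Δq = (2877 − 2060)/[(2060 + 2877)/2] = 817/2468.5 ≈ 0.3310.
%ΔP = (39.56 − 45.38)/[(45.38 + 39.56)/2] = -5.82/42.47 ≈ -0.1370.
Arc elasticity E = %Δq/%ΔP ≈ 0.3310/-0.1370 ≈ -2.42.
|E| > 1: demand is elastic over this range.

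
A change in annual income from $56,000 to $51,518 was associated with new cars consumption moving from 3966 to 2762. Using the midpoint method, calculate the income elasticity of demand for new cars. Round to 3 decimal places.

%ΔQ = (2762 − 3966)/[(3966+2762)/2] = -1204/3364 ≈ -0.3579.
%ΔM = (51,518 − 56,000)/[(56,000+51,518)/2] = -4482/53759 ≈ -0.0834.
E_I = %ΔQ/%ΔM ≈ 4.293.
E_I > 1: normal good (luxury).

4.293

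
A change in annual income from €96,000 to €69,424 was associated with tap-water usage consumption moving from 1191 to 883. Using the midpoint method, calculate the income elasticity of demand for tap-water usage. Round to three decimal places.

0.924

%ΔQ = (883 − 1191)/[(1191+883)/2] = -308/1037 ≈ -0.2970.
%ΔM = (69,424 − 96,000)/[(96,000+69,424)/2] = -26576/82712 ≈ -0.3213.
E_I = %ΔQ/%ΔM ≈ 0.924.
E_I ∈ (0,1): normal good (necessity).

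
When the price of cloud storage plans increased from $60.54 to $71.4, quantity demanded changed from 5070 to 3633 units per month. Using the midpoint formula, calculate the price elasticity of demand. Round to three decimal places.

%Δq = (3633 − 5070)/[(5070 + 3633)/2] = -1437/4351.5 ≈ -0.3302.
%ΔP = (71.4 − 60.54)/[(60.54 + 71.4)/2] = 10.86/65.97 ≈ 0.1646.
Arc elasticity E = %Δq/%ΔP ≈ -0.3302/0.1646 ≈ -2.006.
|E| > 1: demand is elastic over this range.

-2.006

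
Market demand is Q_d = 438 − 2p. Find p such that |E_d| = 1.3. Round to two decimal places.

Set −bp/(a − bp) = −1.3 ⇒ bp = 1.3(a − bp) ⇒ bp(1+1.3) = 1.3·a.
p = 1.3·438/(2·2.3) ≈ 123.78.

123.78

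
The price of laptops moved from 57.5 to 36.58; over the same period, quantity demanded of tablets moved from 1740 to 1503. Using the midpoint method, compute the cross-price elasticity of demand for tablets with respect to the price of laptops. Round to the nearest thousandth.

%ΔQ_x = (1503 − 1740)/[(1740+1503)/2] = -237/1621.5 ≈ -0.1462.
%ΔP_y = (36.58 − 57.5)/[(57.5+36.58)/2] ≈ -0.4447.
E_xy = -0.1462/-0.4447 ≈ 0.329.
E_xy > 0, so tablets and laptops are substitutes.

0.329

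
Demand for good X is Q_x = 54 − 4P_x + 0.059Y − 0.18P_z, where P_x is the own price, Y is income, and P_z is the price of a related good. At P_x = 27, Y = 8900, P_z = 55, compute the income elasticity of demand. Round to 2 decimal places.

1.14

Substituting, Q_x = 54 − 4(27) + 0.059(8900) − 0.18(55) = 54 − 108 + 525.1 − 9.9 = 461.2.
∂Q_x/∂Y = +0.059, so E_I = 0.059·(8900/461.2) ≈ 1.14.
E_I > 1: normal good (luxury).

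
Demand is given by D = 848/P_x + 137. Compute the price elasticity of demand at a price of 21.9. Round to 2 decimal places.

-0.22

At P_x = 21.9, D = 175.7215.
dD/dP_x = −848/P_x² = −1.7681.
Point elasticity E = (dD/dP_x)·(P_x/D) = -1.7681 × 21.9/175.7215 ≈ -0.22.
|E| < 1, so demand is inelastic at this price.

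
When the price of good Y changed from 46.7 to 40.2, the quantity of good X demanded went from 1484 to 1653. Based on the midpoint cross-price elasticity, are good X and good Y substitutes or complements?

%ΔQ_x = (1653 − 1484)/[(1484+1653)/2] = 169/1568.5 ≈ 0.1077.
%ΔP_y = (40.2 − 46.7)/[(46.7+40.2)/2] ≈ -0.1496.
E_xy = 0.1077/-0.1496 ≈ -0.720.
E_xy < 0, so the goods are complements.

complements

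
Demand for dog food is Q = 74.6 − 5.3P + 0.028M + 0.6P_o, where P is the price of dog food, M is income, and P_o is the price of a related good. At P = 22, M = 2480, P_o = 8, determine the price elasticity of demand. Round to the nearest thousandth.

Substituting, Q = 74.6 − 5.3(22) + 0.028(2480) + 0.6(8) = 74.6 − 116.6 + 69.44 + 4.8 = 32.24.
∂Q/∂P = −5.3, so E_p = (−5.3)·(22/32.24) ≈ -3.617.
|E_p| > 1: demand is elastic.

-3.617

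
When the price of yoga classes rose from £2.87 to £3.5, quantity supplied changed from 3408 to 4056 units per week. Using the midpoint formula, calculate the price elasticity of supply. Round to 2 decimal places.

%Δq = (4056 − 3408)/[(3408 + 4056)/2] = 648/3732 ≈ 0.1736.
%ΔP = (3.5 − 2.87)/[(2.87 + 3.5)/2] = 0.63/3.185 ≈ 0.1978.
Arc elasticity E = %Δq/%ΔP ≈ 0.1736/0.1978 ≈ 0.88.
|E| < 1: supply is inelastic over this range.

0.88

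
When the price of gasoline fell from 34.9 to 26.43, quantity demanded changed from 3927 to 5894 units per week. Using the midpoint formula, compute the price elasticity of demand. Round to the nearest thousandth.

%ΔQ = (5894 − 3927)/[(3927 + 5894)/2] = 1967/4910.5 ≈ 0.4006.
%ΔP = (26.43 − 34.9)/[(34.9 + 26.43)/2] = -8.47/30.665 ≈ -0.2762.
Arc elasticity E = %ΔQ/%ΔP ≈ 0.4006/-0.2762 ≈ -1.450.
|E| > 1: demand is elastic over this range.

-1.450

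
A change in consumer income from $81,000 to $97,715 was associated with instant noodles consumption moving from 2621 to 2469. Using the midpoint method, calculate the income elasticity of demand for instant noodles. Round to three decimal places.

-0.319

%ΔQ = (2469 − 2621)/[(2621+2469)/2] = -152/2545 ≈ -0.0597.
%ΔM = (97,715 − 81,000)/[(81,000+97,715)/2] = 16715/89357.5 ≈ 0.1871.
E_I = %ΔQ/%ΔM ≈ -0.319.
E_I < 0: inferior good.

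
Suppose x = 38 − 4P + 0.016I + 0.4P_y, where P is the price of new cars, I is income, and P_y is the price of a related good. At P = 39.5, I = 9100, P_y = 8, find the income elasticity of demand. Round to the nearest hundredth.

Evaluating quantity at (P, I, P_y) gives x = 38 − 4(39.5) + 0.016(9100) + 0.4(8) = 38 − 158 + 145.6 + 3.2 = 28.8.
∂x/∂I = +0.016, so E_I = 0.016·(9100/28.8) ≈ 5.06.
E_I > 1: normal good (luxury).

5.06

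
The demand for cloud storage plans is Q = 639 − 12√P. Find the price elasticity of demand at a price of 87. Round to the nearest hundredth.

At P = 87, Q = 527.0715.
dQ/dP = −12/(2√P) = −12/(2·9.3274).
Point elasticity E = (dQ/dP)·(P/Q) = -0.6433 × 87/527.0715 ≈ -0.11.
|E| < 1, so demand is inelastic at this price.

-0.11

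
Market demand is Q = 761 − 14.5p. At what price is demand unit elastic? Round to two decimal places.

For linear demand Q = a − bp, E = −bp/(a − bp). |E| = 1 ⇒ bp = a − bp ⇒ p = a/(2b).
p = 761/(2·14.5) ≈ 26.24.

26.24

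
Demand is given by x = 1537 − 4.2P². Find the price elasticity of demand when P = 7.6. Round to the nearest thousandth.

-0.375

At P = 7.6, x = 1294.408.
dx/dP = −2·4.2·P = −63.84.
Point elasticity E = (dx/dP)·(P/x) = -63.84 × 7.6/1294.408 ≈ -0.375.
|E| < 1, so demand is inelastic at this price.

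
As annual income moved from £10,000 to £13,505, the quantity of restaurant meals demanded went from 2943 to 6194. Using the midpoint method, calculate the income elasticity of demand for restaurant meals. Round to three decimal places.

%ΔQ = (6194 − 2943)/[(2943+6194)/2] = 3251/4568.5 ≈ 0.7116.
%ΔY = (13,505 − 10,000)/[(10,000+13,505)/2] = 3505/11752.5 ≈ 0.2982.
E_I = %ΔQ/%ΔY ≈ 2.386.
E_I > 1: normal good (luxury).

2.386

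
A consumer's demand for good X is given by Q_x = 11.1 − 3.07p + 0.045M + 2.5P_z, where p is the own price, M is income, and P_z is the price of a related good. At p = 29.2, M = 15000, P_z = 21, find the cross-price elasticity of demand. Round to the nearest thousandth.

Q_x = 11.1 − 3.07(29.2) + 0.045(15000) + 2.5(21) = 11.1 − 89.644 + 675 + 52.5 = 648.956.
∂Q_x/∂P_z = +2.5, so E_xy = 2.5·(21/648.956) ≈ 0.081.
E_xy > 0: the goods are substitutes.

0.081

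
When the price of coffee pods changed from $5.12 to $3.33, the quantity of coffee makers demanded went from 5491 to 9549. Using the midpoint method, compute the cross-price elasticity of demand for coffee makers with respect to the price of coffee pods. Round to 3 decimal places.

-1.274

%ΔQ_x = (9549 − 5491)/[(5491+9549)/2] = 4058/7520 ≈ 0.5396.
%ΔP_y = (3.33 − 5.12)/[(5.12+3.33)/2] ≈ -0.4237.
E_xy = 0.5396/-0.4237 ≈ -1.274.
E_xy < 0, so coffee makers and coffee pods are complements.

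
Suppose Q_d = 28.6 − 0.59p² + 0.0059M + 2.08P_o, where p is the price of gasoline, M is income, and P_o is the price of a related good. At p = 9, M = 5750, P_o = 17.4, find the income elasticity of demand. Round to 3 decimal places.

At the given point, Q_d = 28.6 − 0.59(9)² + 0.0059(5750) + 2.08(17.4) = 28.6 − 47.79 + 33.925 + 36.192 = 50.927.
∂Q_d/∂M = +0.0059, so E_I = 0.0059·(5750/50.927) ≈ 0.666.
E_I ∈ (0,1): normal good (necessity).

0.666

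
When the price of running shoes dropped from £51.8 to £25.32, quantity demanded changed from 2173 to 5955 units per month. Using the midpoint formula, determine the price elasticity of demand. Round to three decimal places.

-1.355

%ΔQ = (5955 − 2173)/[(2173 + 5955)/2] = 3782/4064 ≈ 0.9306.
%Δp = (25.32 − 51.8)/[(51.8 + 25.32)/2] = -26.48/38.56 ≈ -0.6867.
Arc elasticity E = %ΔQ/%Δp ≈ 0.9306/-0.6867 ≈ -1.355.
|E| > 1: demand is elastic over this range.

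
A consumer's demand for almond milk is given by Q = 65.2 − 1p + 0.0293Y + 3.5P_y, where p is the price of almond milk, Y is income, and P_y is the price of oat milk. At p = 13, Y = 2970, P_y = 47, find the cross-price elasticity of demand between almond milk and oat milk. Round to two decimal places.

0.54

First evaluate Q: 65.2 − 1(13) + 0.0293(2970) + 3.5(47) = 65.2 − 13 + 87.021 + 164.5 = 303.721.
∂Q/∂P_y = +3.5, so E_xy = 3.5·(47/303.721) ≈ 0.54.
E_xy > 0: the goods are substitutes.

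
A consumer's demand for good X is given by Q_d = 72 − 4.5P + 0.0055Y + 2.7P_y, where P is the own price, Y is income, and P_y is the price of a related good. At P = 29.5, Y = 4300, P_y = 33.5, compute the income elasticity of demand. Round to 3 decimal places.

First evaluate Q_d: 72 − 4.5(29.5) + 0.0055(4300) + 2.7(33.5) = 72 − 132.75 + 23.65 + 90.45 = 53.35.
∂Q_d/∂Y = +0.0055, so E_I = 0.0055·(4300/53.35) ≈ 0.443.
E_I ∈ (0,1): normal good (necessity).

0.443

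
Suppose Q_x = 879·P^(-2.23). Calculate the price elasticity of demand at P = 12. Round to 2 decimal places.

For a Cobb–Douglas (constant-elasticity) form Q_x = A·P^α·…, the elasticity with respect to P equals the exponent α at every point.
Here the exponent on P is -2.23, so the price elasticity of demand is -2.23.

-2.23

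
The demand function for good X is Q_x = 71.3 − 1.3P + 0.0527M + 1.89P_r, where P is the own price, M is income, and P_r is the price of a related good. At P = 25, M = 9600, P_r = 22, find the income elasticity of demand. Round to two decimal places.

0.86

Evaluating quantity at (P, M, P_r) gives Q_x = 71.3 − 1.3(25) + 0.0527(9600) + 1.89(22) = 71.3 − 32.5 + 505.92 + 41.58 = 586.3.
∂Q_x/∂M = +0.0527, so E_I = 0.0527·(9600/586.3) ≈ 0.86.
E_I ∈ (0,1): normal good (necessity).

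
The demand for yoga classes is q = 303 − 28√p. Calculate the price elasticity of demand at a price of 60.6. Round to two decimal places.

-1.28

At p = 60.6, q = 85.0312.
dq/dp = −28/(2√p) = −28/(2·7.7846).
Point elasticity E = (dq/dp)·(p/q) = -1.7984 × 60.6/85.0312 ≈ -1.28.
|E| > 1, so demand is elastic at this price.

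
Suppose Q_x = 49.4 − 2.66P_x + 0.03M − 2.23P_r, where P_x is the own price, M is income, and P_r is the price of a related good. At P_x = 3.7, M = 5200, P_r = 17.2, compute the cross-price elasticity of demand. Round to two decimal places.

-0.24

Q_x = 49.4 − 2.66(3.7) + 0.03(5200) − 2.23(17.2) = 49.4 − 9.842 + 156 − 38.356 = 157.202.
∂Q_x/∂P_r = −2.23, so E_xy = -2.23·(17.2/157.202) ≈ -0.24.
E_xy < 0: the goods are complements.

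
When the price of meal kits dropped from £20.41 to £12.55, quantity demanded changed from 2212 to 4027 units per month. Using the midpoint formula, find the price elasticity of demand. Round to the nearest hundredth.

%Δq = (4027 − 2212)/[(2212 + 4027)/2] = 1815/3119.5 ≈ 0.5818.
%ΔP = (12.55 − 20.41)/[(20.41 + 12.55)/2] = -7.86/16.48 ≈ -0.4769.
Arc elasticity E = %Δq/%ΔP ≈ 0.5818/-0.4769 ≈ -1.22.
|E| > 1: demand is elastic over this range.

-1.22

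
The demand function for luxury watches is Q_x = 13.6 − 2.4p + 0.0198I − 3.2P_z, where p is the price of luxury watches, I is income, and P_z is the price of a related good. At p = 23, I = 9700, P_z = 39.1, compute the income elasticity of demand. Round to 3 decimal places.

Substituting, Q_x = 13.6 − 2.4(23) + 0.0198(9700) − 3.2(39.1) = 13.6 − 55.2 + 192.06 − 125.12 = 25.34.
∂Q_x/∂I = +0.0198, so E_I = 0.0198·(9700/25.34) ≈ 7.579.
E_I > 1: normal good (luxury).

7.579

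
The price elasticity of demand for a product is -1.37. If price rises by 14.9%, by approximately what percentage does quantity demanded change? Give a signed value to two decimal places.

-20.41

%ΔQ ≈ E × %ΔP = (-1.37) × (14.9%) ≈ -20.41%.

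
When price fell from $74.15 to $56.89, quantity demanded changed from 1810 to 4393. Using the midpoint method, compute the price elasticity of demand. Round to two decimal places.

-3.16

%Δq = (4393 − 1810)/[(1810 + 4393)/2] = 2583/3101.5 ≈ 0.8328.
%Δp = (56.89 − 74.15)/[(74.15 + 56.89)/2] = -17.26/65.52 ≈ -0.2634.
Arc elasticity E = %Δq/%Δp ≈ 0.8328/-0.2634 ≈ -3.16.
|E| > 1: demand is elastic over this range.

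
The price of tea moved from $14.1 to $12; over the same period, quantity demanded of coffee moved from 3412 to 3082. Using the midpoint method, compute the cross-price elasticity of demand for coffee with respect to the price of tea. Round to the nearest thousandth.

%ΔQ_x = (3082 − 3412)/[(3412+3082)/2] = -330/3247 ≈ -0.1016.
%ΔP_y = (12 − 14.1)/[(14.1+12)/2] ≈ -0.1609.
E_xy = -0.1016/-0.1609 ≈ 0.632.
E_xy > 0, so coffee and tea are substitutes.

0.632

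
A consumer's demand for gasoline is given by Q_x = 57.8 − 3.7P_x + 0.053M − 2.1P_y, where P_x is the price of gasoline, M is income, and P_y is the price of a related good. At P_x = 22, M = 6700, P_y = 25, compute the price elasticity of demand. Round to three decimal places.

-0.292

First evaluate Q_x: 57.8 − 3.7(22) + 0.053(6700) − 2.1(25) = 57.8 − 81.4 + 355.1 − 52.5 = 279.
∂Q_x/∂P_x = −3.7, so E_p = (−3.7)·(22/279) ≈ -0.292.
|E_p| < 1: demand is inelastic.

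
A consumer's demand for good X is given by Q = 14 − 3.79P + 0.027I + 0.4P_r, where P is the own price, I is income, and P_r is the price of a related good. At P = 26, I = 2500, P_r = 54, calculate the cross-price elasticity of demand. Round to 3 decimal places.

4.737

Substituting, Q = 14 − 3.79(26) + 0.027(2500) + 0.4(54) = 14 − 98.54 + 67.5 + 21.6 = 4.56.
∂Q/∂P_r = +0.4, so E_xy = 0.4·(54/4.56) ≈ 4.737.
E_xy > 0: the goods are substitutes.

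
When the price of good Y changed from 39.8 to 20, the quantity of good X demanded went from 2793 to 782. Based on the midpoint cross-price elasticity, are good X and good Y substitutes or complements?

%ΔQ_x = (782 − 2793)/[(2793+782)/2] = -2011/1787.5 ≈ -1.1250.
%ΔP_y = (20 − 39.8)/[(39.8+20)/2] ≈ -0.6622.
E_xy = -1.1250/-0.6622 ≈ 1.699.
E_xy > 0, so the goods are substitutes.

substitutes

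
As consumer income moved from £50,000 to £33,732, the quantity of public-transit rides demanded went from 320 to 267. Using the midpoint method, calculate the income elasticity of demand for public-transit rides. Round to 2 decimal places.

0.46

%ΔQ = (267 − 320)/[(320+267)/2] = -53/293.5 ≈ -0.1806.
%ΔI = (33,732 − 50,000)/[(50,000+33,732)/2] = -16268/41866 ≈ -0.3886.
E_I = %ΔQ/%ΔI ≈ 0.46.
E_I ∈ (0,1): normal good (necessity).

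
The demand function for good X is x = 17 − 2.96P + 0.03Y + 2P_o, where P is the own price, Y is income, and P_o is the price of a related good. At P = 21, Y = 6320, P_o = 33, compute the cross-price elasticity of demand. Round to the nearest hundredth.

0.31

At the given point, x = 17 − 2.96(21) + 0.03(6320) + 2(33) = 17 − 62.16 + 189.6 + 66 = 210.44.
∂x/∂P_o = +2, so E_xy = 2·(33/210.44) ≈ 0.31.
E_xy > 0: the goods are substitutes.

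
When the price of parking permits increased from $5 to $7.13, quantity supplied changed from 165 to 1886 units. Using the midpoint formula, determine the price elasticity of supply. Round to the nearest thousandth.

%ΔQ = (1886 − 165)/[(165 + 1886)/2] = 1721/1025.5 ≈ 1.6782.
%ΔP = (7.13 − 5)/[(5 + 7.13)/2] = 2.13/6.065 ≈ 0.3512.
Arc elasticity E = %ΔQ/%ΔP ≈ 1.6782/0.3512 ≈ 4.779.
|E| > 1: supply is elastic over this range.

4.779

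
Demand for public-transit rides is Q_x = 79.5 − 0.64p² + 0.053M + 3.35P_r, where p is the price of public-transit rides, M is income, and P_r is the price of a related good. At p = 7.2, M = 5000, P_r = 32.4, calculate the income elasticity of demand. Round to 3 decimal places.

Substituting, Q_x = 79.5 − 0.64(7.2)² + 0.053(5000) + 3.35(32.4) = 79.5 − 33.1776 + 265 + 108.54 = 419.8624.
∂Q_x/∂M = +0.053, so E_I = 0.053·(5000/419.8624) ≈ 0.631.
E_I ∈ (0,1): normal good (necessity).

0.631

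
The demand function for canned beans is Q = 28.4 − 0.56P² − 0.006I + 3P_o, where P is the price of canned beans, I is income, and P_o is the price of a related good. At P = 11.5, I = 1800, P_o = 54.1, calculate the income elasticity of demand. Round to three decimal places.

Evaluating quantity at (P, I, P_o) gives Q = 28.4 − 0.56(11.5)² − 0.006(1800) + 3(54.1) = 28.4 − 74.06 − 10.8 + 162.3 = 105.84.
∂Q/∂I = −0.006, so E_I = -0.006·(1800/105.84) ≈ -0.102.
E_I < 0: inferior good.

-0.102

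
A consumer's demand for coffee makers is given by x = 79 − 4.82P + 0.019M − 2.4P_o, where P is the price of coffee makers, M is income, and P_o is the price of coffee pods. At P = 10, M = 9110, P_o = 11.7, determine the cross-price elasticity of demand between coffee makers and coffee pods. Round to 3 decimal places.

-0.160

x = 79 − 4.82(10) + 0.019(9110) − 2.4(11.7) = 79 − 48.2 + 173.09 − 28.08 = 175.81.
∂x/∂P_o = −2.4, so E_xy = -2.4·(11.7/175.81) ≈ -0.160.
E_xy < 0: the goods are complements.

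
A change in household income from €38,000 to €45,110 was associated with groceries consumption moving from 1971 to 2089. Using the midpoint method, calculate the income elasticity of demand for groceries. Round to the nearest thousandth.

%ΔQ = (2089 − 1971)/[(1971+2089)/2] = 118/2030 ≈ 0.0581.
%ΔI = (45,110 − 38,000)/[(38,000+45,110)/2] = 7110/41555 ≈ 0.1711.
E_I = %ΔQ/%ΔI ≈ 0.340.
E_I ∈ (0,1): normal good (necessity).

0.340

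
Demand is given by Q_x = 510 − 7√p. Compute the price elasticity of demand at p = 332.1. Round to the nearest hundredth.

-0.17

At p = 332.1, Q_x = 382.4347.
dQ_x/dp = −7/(2√p) = −7/(2·18.2236).
Point elasticity E = (dQ_x/dp)·(p/Q_x) = -0.1921 × 332.1/382.4347 ≈ -0.17.
|E| < 1, so demand is inelastic at this price.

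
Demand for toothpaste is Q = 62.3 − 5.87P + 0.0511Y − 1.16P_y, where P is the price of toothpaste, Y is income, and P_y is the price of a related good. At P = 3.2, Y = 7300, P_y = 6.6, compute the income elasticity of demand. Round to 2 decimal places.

Q = 62.3 − 5.87(3.2) + 0.0511(7300) − 1.16(6.6) = 62.3 − 18.784 + 373.03 − 7.656 = 408.89.
∂Q/∂Y = +0.0511, so E_I = 0.0511·(7300/408.89) ≈ 0.91.
E_I ∈ (0,1): normal good (necessity).

0.91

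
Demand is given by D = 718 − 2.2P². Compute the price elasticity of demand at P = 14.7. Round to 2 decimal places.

At P = 14.7, D = 242.602.
dD/dP = −2·2.2·P = −64.68.
Point elasticity E = (dD/dP)·(P/D) = -64.68 × 14.7/242.602 ≈ -3.92.
|E| > 1, so demand is elastic at this price.

-3.92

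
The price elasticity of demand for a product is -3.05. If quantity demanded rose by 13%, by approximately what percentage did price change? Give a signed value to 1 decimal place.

-4.3

%ΔQ ≈ E × %ΔP ⇒ %ΔP = %ΔQ / E = (13%)/(-3.05) ≈ -4.3%.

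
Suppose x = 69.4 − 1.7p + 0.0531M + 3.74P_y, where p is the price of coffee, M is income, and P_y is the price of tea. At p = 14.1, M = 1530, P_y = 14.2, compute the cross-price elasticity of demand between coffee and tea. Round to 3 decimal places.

0.295

x = 69.4 − 1.7(14.1) + 0.0531(1530) + 3.74(14.2) = 69.4 − 23.97 + 81.243 + 53.108 = 179.781.
∂x/∂P_y = +3.74, so E_xy = 3.74·(14.2/179.781) ≈ 0.295.
E_xy > 0: the goods are substitutes.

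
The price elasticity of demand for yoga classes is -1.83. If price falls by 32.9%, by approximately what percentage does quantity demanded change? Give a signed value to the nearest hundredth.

60.21

%ΔQ ≈ E × %ΔP = (-1.83) × (-32.9%) ≈ 60.21%.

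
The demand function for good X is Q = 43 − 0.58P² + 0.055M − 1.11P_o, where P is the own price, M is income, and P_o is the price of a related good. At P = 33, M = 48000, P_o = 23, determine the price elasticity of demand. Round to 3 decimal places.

Substituting, Q = 43 − 0.58(33)² + 0.055(48000) − 1.11(23) = 43 − 631.62 + 2640 − 25.53 = 2025.85.
∂Q/∂P = −2·0.58·P = -38.28, so E_p = -38.28·(33/2025.85) ≈ -0.624.
|E_p| < 1: demand is inelastic.

-0.624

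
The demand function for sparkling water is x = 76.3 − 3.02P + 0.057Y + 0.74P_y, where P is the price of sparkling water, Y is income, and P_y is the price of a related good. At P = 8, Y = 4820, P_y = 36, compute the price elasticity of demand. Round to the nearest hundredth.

Substituting, x = 76.3 − 3.02(8) + 0.057(4820) + 0.74(36) = 76.3 − 24.16 + 274.74 + 26.64 = 353.52.
∂x/∂P = −3.02, so E_p = (−3.02)·(8/353.52) ≈ -0.07.
|E_p| < 1: demand is inelastic.

-0.07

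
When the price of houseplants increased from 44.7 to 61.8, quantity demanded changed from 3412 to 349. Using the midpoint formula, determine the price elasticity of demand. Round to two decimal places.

%Δq = (349 − 3412)/[(3412 + 349)/2] = -3063/1880.5 ≈ -1.6288.
%ΔP = (61.8 − 44.7)/[(44.7 + 61.8)/2] = 17.1/53.25 ≈ 0.3211.
Arc elasticity E = %Δq/%ΔP ≈ -1.6288/0.3211 ≈ -5.07.
|E| > 1: demand is elastic over this range.

-5.07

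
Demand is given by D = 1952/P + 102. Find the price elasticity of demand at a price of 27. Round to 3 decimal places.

-0.415

At P = 27, D = 174.2963.
dD/dP = −1952/P² = −2.6776.
Point elasticity E = (dD/dP)·(P/D) = -2.6776 × 27/174.2963 ≈ -0.415.
|E| < 1, so demand is inelastic at this price.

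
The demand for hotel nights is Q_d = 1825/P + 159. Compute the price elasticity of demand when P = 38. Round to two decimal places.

-0.23

At P = 38, Q_d = 207.0263.
dQ_d/dP = −1825/P² = −1.2639.
Point elasticity E = (dQ_d/dP)·(P/Q_d) = -1.2639 × 38/207.0263 ≈ -0.23.
|E| < 1, so demand is inelastic at this price.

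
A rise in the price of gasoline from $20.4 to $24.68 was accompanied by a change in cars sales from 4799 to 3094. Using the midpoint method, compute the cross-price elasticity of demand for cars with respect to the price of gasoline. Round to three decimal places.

-2.275

%ΔQ_x = (3094 − 4799)/[(4799+3094)/2] = -1705/3946.5 ≈ -0.4320.
%ΔP_y = (24.68 − 20.4)/[(20.4+24.68)/2] ≈ 0.1899.
E_xy = -0.4320/0.1899 ≈ -2.275.
E_xy < 0, so cars and gasoline are complements.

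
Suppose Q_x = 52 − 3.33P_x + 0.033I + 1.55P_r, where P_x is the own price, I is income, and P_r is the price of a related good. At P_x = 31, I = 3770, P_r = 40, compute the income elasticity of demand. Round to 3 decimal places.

0.920

Substituting, Q_x = 52 − 3.33(31) + 0.033(3770) + 1.55(40) = 52 − 103.23 + 124.41 + 62 = 135.18.
∂Q_x/∂I = +0.033, so E_I = 0.033·(3770/135.18) ≈ 0.920.
E_I ∈ (0,1): normal good (necessity).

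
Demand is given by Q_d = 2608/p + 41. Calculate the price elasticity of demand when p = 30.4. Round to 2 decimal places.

At p = 30.4, Q_d = 126.7895.
dQ_d/dp = −2608/p² = −2.822.
Point elasticity E = (dQ_d/dp)·(p/Q_d) = -2.822 × 30.4/126.7895 ≈ -0.68.
|E| < 1, so demand is inelastic at this price.

-0.68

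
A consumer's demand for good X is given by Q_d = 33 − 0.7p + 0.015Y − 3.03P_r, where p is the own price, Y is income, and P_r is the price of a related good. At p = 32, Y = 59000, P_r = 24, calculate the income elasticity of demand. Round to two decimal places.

1.08

Substituting, Q_d = 33 − 0.7(32) + 0.015(59000) − 3.03(24) = 33 − 22.4 + 885 − 72.72 = 822.88.
∂Q_d/∂Y = +0.015, so E_I = 0.015·(59000/822.88) ≈ 1.08.
E_I > 1: normal good (luxury).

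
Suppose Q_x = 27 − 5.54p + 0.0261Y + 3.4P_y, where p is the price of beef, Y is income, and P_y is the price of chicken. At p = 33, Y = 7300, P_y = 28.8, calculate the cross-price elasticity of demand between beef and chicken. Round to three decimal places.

0.738

Evaluating quantity at (p, Y, P_y) gives Q_x = 27 − 5.54(33) + 0.0261(7300) + 3.4(28.8) = 27 − 182.82 + 190.53 + 97.92 = 132.63.
∂Q_x/∂P_y = +3.4, so E_xy = 3.4·(28.8/132.63) ≈ 0.738.
E_xy > 0: the goods are substitutes.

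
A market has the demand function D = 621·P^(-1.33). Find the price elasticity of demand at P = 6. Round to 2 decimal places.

For a Cobb–Douglas (constant-elasticity) form D = A·P^α·…, the elasticity with respect to P equals the exponent α at every point.
Here the exponent on P is -1.33, so the price elasticity of demand is -1.33.

-1.33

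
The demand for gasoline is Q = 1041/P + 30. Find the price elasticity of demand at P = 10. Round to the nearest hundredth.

At P = 10, Q = 134.1.
dQ/dP = −1041/P² = −10.41.
Point elasticity E = (dQ/dP)·(P/Q) = -10.41 × 10/134.1 ≈ -0.78.
|E| < 1, so demand is inelastic at this price.

-0.78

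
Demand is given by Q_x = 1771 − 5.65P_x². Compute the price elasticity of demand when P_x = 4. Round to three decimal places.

At P_x = 4, Q_x = 1680.6.
dQ_x/dP_x = −2·5.65·P_x = −45.2.
Point elasticity E = (dQ_x/dP_x)·(P_x/Q_x) = -45.2 × 4/1680.6 ≈ -0.108.
|E| < 1, so demand is inelastic at this price.

-0.108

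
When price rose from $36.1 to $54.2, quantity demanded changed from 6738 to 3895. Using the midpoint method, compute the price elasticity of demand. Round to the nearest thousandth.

%Δq = (3895 − 6738)/[(6738 + 3895)/2] = -2843/5316.5 ≈ -0.5348.
%Δp = (54.2 − 36.1)/[(36.1 + 54.2)/2] = 18.1/45.15 ≈ 0.4009.
Arc elasticity E = %Δq/%Δp ≈ -0.5348/0.4009 ≈ -1.334.
|E| > 1: demand is elastic over this range.

-1.334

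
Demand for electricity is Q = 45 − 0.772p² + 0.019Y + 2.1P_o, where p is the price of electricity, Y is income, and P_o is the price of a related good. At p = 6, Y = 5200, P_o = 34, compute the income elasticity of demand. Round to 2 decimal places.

At the given point, Q = 45 − 0.772(6)² + 0.019(5200) + 2.1(34) = 45 − 27.792 + 98.8 + 71.4 = 187.408.
∂Q/∂Y = +0.019, so E_I = 0.019·(5200/187.408) ≈ 0.53.
E_I ∈ (0,1): normal good (necessity).

0.53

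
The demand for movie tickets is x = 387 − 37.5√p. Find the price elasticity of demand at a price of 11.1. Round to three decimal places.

At p = 11.1, x = 262.0625.
dx/dp = −37.5/(2√p) = −37.5/(2·3.3317).
Point elasticity E = (dx/dp)·(p/x) = -5.6278 × 11.1/262.0625 ≈ -0.238.
|E| < 1, so demand is inelastic at this price.

-0.238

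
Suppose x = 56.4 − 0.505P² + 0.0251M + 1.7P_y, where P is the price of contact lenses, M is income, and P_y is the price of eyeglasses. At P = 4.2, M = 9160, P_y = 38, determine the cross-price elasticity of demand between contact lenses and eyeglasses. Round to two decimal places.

0.19

x = 56.4 − 0.505(4.2)² + 0.0251(9160) + 1.7(38) = 56.4 − 8.9082 + 229.916 + 64.6 = 342.0078.
∂x/∂P_y = +1.7, so E_xy = 1.7·(38/342.0078) ≈ 0.19.
E_xy > 0: the goods are substitutes.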